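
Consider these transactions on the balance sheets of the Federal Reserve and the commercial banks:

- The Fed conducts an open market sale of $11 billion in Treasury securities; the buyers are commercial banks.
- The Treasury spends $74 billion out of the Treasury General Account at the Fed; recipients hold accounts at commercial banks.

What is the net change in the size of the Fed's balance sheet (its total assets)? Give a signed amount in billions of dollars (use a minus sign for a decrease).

-$11 billion

Fed balance sheet:
  Assets:      Securities −$11B
  Liabilities: Bank reserves +$63B, Government deposits −$74B
Change in total Fed assets = -$11 billion.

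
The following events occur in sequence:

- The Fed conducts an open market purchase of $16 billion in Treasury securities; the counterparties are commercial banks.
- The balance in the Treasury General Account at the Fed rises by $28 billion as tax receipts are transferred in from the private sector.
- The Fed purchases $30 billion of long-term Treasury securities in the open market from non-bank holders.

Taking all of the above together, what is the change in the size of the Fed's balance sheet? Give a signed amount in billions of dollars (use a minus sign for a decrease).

+$46 billion

Fed balance sheet:
  Assets:      Securities +$46B
  Liabilities: Bank reserves +$18B, Government deposits +$28B
Commercial banking system:
  Assets:      Reserves at CB +$18B, Securities −$16B
  Liabilities: Checkable deposits +$2B
Change in total Fed assets = +$46 billion.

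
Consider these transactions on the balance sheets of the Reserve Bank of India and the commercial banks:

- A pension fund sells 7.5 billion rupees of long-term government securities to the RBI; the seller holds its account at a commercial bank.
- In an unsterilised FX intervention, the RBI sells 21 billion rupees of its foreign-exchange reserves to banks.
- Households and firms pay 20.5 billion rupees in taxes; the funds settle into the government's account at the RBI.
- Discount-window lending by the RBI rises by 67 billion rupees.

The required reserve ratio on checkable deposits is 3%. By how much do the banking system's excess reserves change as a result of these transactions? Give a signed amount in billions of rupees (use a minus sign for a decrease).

Asset purchase (from non-banks) 7.5 billion rupees: reserves +7.5B, deposits +7.5B.
FX sale 21 billion rupees: reserves −21B, deposits 0.
Government account inflow 20.5 billion rupees: reserves −20.5B, deposits −20.5B.
Discount-window loan 67 billion rupees: reserves +67B, deposits 0.
Totals: Δreserves = +33B, Δdeposits = −13B.
Δrequired reserves = 3% × −13B = −0.39B.
Δexcess reserves = Δreserves − Δrequired = +33B − (−0.39B) = +33.39 billion.

+33.39 billion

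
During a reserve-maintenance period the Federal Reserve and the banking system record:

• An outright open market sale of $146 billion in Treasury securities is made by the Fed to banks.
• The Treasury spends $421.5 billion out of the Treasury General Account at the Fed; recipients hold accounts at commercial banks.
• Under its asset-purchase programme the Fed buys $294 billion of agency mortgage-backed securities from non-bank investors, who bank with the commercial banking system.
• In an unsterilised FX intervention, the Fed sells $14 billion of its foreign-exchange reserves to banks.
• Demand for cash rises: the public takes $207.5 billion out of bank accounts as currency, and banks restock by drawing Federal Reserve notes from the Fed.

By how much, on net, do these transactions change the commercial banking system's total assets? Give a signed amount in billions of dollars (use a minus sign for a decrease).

OMO sale (to banks) $146 billion: just an asset swap on bank balance sheets → 0.
Government spending $421.5 billion: bank balance sheets expand → +$421.5B.
Asset purchase (from non-banks) $294 billion: bank balance sheets expand → +$294B.
FX sale $14 billion: just an asset swap on bank balance sheets → 0.
Currency withdrawal $207.5 billion: bank balance sheets shrink → −$207.5B.
Net: 0 + 421.5 + 294 + 0 − 207.5 = +$508 billion.

+$508 billion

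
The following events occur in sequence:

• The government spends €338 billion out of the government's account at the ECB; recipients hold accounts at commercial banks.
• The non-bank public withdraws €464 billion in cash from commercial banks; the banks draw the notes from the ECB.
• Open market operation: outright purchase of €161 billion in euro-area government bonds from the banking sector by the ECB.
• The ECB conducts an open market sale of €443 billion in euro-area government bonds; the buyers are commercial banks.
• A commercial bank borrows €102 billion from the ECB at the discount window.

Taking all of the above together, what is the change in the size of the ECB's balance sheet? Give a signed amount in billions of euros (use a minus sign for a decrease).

-€180 billion

ECB balance sheet:
  Assets:      Securities −€282B, Loans to banks +€102B
  Liabilities: Bank reserves −€306B, Currency in circulation +€464B, Government deposits −€338B
Commercial banking system:
  Assets:      Reserves at CB −€306B, Securities +€282B
  Liabilities: Checkable deposits −€126B, Borrowings from CB +€102B
Change in total ECB assets = -€180 billion.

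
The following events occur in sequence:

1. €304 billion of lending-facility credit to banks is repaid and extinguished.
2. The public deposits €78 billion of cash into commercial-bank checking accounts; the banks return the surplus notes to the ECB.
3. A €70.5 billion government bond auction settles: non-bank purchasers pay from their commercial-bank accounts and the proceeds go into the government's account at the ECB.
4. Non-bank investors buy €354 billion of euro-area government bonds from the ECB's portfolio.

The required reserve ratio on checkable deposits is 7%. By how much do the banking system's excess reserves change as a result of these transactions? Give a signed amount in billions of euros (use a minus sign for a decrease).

Discount-window repayment €304 billion: reserves −€304B, deposits 0.
Currency deposit €78 billion: reserves +€78B, deposits +€78B.
Government account inflow €70.5 billion: reserves −€70.5B, deposits −€70.5B.
Asset sale (to non-banks) €354 billion: reserves −€354B, deposits −€354B.
Totals: Δreserves = −€650.5B, Δdeposits = −€346.5B.
Δrequired reserves = 7% × −€346.5B = −€24.255B.
Δexcess reserves = Δreserves − Δrequired = −€650.5B − (−€24.255B) = -€626.245 billion.

-€626.245 billion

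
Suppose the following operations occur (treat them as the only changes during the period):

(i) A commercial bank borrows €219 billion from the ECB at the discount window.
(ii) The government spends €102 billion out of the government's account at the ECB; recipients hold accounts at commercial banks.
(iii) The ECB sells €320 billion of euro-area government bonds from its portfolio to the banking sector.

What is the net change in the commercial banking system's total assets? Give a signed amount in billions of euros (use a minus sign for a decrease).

+€321 billion

ECB balance sheet:
  Assets:      Securities −€320B, Loans to banks +€219B
  Liabilities: Bank reserves +€1B, Government deposits −€102B
Commercial banking system:
  Assets:      Reserves at CB +€1B, Securities +€320B
  Liabilities: Checkable deposits +€102B, Borrowings from CB +€219B
Change in total bank assets = +€321 billion.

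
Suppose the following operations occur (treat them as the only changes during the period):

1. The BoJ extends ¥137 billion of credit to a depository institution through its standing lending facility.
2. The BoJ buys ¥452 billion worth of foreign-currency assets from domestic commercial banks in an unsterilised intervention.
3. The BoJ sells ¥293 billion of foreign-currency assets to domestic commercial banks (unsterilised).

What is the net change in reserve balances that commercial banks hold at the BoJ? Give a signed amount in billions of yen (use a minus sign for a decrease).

+¥296 billion

Discount-window loan ¥137 billion: the loan is credited to the bank's reserve account → +¥137B.
FX purchase ¥452 billion: the BoJ pays by crediting reserve accounts → +¥452B.
FX sale ¥293 billion: the buying banks pay out of their reserve balances → −¥293B.
Net: 137 + 452 − 293 = +¥296 billion.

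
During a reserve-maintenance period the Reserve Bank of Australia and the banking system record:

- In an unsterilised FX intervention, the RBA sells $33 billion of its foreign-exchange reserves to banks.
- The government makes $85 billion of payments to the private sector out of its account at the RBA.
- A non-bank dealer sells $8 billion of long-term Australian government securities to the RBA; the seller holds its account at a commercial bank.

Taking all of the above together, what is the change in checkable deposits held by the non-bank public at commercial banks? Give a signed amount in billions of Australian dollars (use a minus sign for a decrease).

RBA balance sheet:
  Assets:      Securities +$8B, Foreign assets −$33B
  Liabilities: Bank reserves +$60B, Government deposits −$85B
Commercial banking system:
  Assets:      Reserves at CB +$60B, Foreign assets +$33B
  Liabilities: Checkable deposits +$93B
So the change in checkable deposits held by the non-bank public at commercial banks is +$93 billion.

+$93 billion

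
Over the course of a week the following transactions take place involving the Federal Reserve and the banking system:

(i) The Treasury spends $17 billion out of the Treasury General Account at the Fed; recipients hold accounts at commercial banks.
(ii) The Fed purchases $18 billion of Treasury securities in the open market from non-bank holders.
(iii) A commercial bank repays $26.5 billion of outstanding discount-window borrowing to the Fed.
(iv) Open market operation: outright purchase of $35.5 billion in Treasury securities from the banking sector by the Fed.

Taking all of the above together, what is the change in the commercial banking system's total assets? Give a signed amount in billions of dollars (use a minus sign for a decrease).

Government spending $17 billion: bank balance sheets expand → +$17B.
Asset purchase (from non-banks) $18 billion: bank balance sheets expand → +$18B.
Discount-window repayment $26.5 billion: bank balance sheets shrink → −$26.5B.
OMO purchase (from banks) $35.5 billion: just an asset swap on bank balance sheets → 0.
Net: 17 + 18 − 26.5 + 0 = +$8.5 billion.

+$8.5 billion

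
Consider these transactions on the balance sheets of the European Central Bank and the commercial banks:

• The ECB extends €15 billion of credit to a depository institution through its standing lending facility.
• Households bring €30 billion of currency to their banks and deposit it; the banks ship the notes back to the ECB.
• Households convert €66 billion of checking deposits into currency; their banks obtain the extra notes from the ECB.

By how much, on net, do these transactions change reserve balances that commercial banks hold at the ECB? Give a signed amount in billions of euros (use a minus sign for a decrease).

Discount-window loan €15 billion: the loan is credited to the bank's reserve account → +€15B.
Currency deposit €30 billion: returned notes are swapped for reserve credit → +€30B.
Currency withdrawal €66 billion: banks swap reserves for currency → −€66B.
Net: 15 + 30 − 66 = -€21 billion.

-€21 billion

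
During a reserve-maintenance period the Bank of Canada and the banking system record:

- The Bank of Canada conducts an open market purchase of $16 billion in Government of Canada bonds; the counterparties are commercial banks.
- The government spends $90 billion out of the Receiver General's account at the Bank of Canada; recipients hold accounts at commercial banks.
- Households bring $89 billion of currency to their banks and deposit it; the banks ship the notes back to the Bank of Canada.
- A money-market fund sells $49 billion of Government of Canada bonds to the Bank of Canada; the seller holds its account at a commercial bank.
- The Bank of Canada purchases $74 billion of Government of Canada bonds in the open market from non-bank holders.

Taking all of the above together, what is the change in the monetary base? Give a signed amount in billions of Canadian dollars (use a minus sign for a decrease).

Bank of Canada balance sheet:
  Assets:      Securities +$139B
  Liabilities: Bank reserves +$318B, Currency in circulation −$89B, Government deposits −$90B
Monetary base = currency + reserves: −$89B + (+$318B) = +$229 billion.

+$229 billion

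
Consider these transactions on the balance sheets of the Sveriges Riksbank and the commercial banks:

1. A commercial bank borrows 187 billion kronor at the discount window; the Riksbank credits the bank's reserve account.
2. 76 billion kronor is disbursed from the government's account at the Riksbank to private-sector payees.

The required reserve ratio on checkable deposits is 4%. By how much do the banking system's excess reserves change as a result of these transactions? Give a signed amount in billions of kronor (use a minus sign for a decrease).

Discount-window loan 187 billion kronor: reserves +187B, deposits 0.
Government spending 76 billion kronor: reserves +76B, deposits +76B.
Totals: Δreserves = +263B, Δdeposits = +76B.
Δrequired reserves = 4% × +76B = +3.04B.
Δexcess reserves = Δreserves − Δrequired = +263B − (+3.04B) = +259.96 billion.

+259.96 billion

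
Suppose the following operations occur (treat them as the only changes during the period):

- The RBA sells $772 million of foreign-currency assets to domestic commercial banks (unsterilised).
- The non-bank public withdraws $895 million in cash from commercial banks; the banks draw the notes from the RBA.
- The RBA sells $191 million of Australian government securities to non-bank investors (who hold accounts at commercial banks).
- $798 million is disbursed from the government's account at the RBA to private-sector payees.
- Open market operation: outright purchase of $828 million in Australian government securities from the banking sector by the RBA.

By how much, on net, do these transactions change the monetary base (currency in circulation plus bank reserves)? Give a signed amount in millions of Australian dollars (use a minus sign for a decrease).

RBA balance sheet:
  Assets:      Securities +$637M, Foreign assets −$772M
  Liabilities: Bank reserves −$232M, Currency in circulation +$895M, Government deposits −$798M
Commercial banking system:
  Assets:      Reserves at CB −$232M, Securities −$828M, Foreign assets +$772M
  Liabilities: Checkable deposits −$288M
Monetary base = currency + reserves: +$895M + (−$232M) = +$663 million.

+$663 million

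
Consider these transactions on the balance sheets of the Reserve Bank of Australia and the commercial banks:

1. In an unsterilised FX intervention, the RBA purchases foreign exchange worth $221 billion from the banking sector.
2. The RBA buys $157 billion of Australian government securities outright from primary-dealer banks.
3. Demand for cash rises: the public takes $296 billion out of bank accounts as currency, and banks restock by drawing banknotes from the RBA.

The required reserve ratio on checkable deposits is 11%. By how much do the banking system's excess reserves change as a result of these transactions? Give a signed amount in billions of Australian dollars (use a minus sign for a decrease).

+$114.56 billion

FX purchase $221 billion: reserves +$221B, deposits 0.
OMO purchase (from banks) $157 billion: reserves +$157B, deposits 0.
Currency withdrawal $296 billion: reserves −$296B, deposits −$296B.
Totals: Δreserves = +$82B, Δdeposits = −$296B.
Δrequired reserves = 11% × −$296B = −$32.56B.
Δexcess reserves = Δreserves − Δrequired = +$82B − (−$32.56B) = +$114.56 billion.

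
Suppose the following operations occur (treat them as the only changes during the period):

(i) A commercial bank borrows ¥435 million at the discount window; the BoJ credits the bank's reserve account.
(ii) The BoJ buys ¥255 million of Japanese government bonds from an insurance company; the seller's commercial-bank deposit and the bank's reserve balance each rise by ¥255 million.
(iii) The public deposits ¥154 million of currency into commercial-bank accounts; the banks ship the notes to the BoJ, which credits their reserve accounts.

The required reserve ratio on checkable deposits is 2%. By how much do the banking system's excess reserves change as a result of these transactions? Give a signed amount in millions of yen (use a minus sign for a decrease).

Discount-window loan ¥435 million: reserves +¥435M, deposits 0.
Asset purchase (from non-banks) ¥255 million: reserves +¥255M, deposits +¥255M.
Currency deposit ¥154 million: reserves +¥154M, deposits +¥154M.
Totals: Δreserves = +¥844M, Δdeposits = +¥409M.
Δrequired reserves = 2% × +¥409M = +¥8.18M.
Δexcess reserves = Δreserves − Δrequired = +¥844M − (+¥8.18M) = +¥835.82 million.

+¥835.82 million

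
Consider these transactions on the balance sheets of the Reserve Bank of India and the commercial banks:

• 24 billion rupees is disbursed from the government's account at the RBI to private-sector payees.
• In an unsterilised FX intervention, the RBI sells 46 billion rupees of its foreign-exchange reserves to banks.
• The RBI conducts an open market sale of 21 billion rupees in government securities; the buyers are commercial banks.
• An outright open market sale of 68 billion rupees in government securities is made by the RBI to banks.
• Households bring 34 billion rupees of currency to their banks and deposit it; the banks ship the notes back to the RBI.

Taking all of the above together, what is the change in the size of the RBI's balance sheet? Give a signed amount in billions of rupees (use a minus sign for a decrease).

-135 billion

RBI balance sheet:
  Assets:      Securities −89B, Foreign assets −46B
  Liabilities: Bank reserves −77B, Currency in circulation −34B, Government deposits −24B
Change in total RBI assets = -135 billion.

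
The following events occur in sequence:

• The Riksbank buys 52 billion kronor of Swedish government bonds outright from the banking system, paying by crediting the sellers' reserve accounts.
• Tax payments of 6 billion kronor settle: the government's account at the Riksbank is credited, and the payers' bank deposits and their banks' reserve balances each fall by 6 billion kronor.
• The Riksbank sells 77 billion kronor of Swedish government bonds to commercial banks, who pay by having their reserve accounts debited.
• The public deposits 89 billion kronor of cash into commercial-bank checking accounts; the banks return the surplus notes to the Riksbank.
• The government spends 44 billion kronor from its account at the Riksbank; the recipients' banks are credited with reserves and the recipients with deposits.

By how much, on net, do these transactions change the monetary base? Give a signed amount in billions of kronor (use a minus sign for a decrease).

OMO purchase (from banks) 52 billion kronor: Riksbank balance sheet expands → +52B.
Government account inflow 6 billion kronor: reserves shift to a non-base liability → −6B.
OMO sale (to banks) 77 billion kronor: Riksbank balance sheet contracts → −77B.
Currency deposit 89 billion kronor: just a shift between currency and reserves — both are base money → 0.
Government spending 44 billion kronor: a non-base liability converts back to reserves → +44B.
Net: 52 − 6 − 77 + 0 + 44 = +13 billion.

+13 billion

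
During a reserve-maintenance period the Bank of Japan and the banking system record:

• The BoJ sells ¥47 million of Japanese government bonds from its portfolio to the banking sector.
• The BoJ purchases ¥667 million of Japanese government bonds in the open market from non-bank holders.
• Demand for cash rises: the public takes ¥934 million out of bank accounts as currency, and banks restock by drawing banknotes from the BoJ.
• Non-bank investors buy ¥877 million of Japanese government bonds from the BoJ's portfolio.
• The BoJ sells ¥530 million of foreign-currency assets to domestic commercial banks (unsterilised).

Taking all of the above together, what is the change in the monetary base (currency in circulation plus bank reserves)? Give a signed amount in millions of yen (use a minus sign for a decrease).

-¥787 million

BoJ balance sheet:
  Assets:      Securities −¥257M, Foreign assets −¥530M
  Liabilities: Bank reserves −¥1721M, Currency in circulation +¥934M
Commercial banking system:
  Assets:      Reserves at CB −¥1721M, Securities +¥47M, Foreign assets +¥530M
  Liabilities: Checkable deposits −¥1144M
Monetary base = currency + reserves: +¥934M + (−¥1721M) = -¥787 million.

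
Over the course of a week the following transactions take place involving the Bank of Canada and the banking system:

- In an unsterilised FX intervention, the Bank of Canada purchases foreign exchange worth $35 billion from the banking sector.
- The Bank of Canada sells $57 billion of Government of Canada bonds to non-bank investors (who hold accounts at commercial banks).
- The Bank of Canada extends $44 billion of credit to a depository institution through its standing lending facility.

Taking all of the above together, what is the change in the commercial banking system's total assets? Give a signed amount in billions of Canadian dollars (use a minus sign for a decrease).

FX purchase $35 billion: just an asset swap on bank balance sheets → 0.
Asset sale (to non-banks) $57 billion: bank balance sheets shrink → −$57B.
Discount-window loan $44 billion: bank balance sheets expand → +$44B.
Net: 0 − 57 + 44 = -$13 billion.

-$13 billion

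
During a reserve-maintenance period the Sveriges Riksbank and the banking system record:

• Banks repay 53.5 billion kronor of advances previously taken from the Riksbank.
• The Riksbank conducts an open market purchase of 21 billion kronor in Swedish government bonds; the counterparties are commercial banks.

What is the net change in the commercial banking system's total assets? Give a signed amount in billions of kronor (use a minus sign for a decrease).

-53.5 billion

Discount-window repayment 53.5 billion kronor: bank balance sheets shrink → −53.5B.
OMO purchase (from banks) 21 billion kronor: just an asset swap on bank balance sheets → 0.
Net: −53.5 + 0 = -53.5 billion.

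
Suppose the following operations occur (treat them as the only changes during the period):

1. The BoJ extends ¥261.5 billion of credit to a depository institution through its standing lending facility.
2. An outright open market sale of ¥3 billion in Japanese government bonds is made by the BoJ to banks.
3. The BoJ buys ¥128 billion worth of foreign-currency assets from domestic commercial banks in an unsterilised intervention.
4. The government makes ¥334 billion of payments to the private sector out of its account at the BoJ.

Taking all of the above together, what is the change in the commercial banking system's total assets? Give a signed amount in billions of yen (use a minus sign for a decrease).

BoJ balance sheet:
  Assets:      Securities −¥3B, Loans to banks +¥261.5B, Foreign assets +¥128B
  Liabilities: Bank reserves +¥720.5B, Government deposits −¥334B
Commercial banking system:
  Assets:      Reserves at CB +¥720.5B, Securities +¥3B, Foreign assets −¥128B
  Liabilities: Checkable deposits +¥334B, Borrowings from CB +¥261.5B
Change in total bank assets = +¥595.5 billion.

+¥595.5 billion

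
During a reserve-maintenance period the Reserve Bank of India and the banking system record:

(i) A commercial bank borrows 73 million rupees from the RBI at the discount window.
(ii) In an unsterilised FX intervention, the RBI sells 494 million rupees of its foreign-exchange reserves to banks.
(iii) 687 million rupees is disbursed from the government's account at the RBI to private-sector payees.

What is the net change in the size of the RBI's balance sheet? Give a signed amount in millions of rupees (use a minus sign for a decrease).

Discount-window loan 73 million rupees: an RBI asset is acquired → +73M.
FX sale 494 million rupees: an RBI asset is shed → −494M.
Government spending 687 million rupees: only the composition of liabilities changes → 0.
Net: 73 − 494 + 0 = -421 million.

-421 million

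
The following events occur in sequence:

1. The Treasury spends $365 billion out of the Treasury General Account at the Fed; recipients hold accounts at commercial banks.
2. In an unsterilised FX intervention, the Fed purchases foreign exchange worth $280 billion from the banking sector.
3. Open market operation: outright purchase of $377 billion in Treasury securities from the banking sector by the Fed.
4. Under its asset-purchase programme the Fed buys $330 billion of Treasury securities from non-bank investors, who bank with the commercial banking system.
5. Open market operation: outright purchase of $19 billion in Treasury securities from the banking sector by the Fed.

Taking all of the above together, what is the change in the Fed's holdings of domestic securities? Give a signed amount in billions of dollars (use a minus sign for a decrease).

Government spending $365 billion: the Fed's securities portfolio is untouched → 0.
FX purchase $280 billion: the Fed's securities portfolio is untouched → 0.
OMO purchase (from banks) $377 billion: securities added to the Fed's portfolio → +$377B.
Asset purchase (from non-banks) $330 billion: securities added to the Fed's portfolio → +$330B.
OMO purchase (from banks) $19 billion: securities added to the Fed's portfolio → +$19B.
Net: 0 + 0 + 377 + 330 + 19 = +$726 billion.

+$726 billion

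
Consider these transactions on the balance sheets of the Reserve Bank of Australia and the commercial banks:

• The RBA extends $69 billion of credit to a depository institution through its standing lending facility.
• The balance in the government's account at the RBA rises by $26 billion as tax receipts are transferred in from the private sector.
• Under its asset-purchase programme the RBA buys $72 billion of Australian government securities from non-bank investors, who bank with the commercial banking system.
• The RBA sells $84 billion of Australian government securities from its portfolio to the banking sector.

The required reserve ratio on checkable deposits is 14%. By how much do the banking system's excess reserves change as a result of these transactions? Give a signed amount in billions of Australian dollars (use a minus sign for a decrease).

+$24.56 billion

Discount-window loan $69 billion: reserves +$69B, deposits 0.
Government account inflow $26 billion: reserves −$26B, deposits −$26B.
Asset purchase (from non-banks) $72 billion: reserves +$72B, deposits +$72B.
OMO sale (to banks) $84 billion: reserves −$84B, deposits 0.
Totals: Δreserves = +$31B, Δdeposits = +$46B.
Δrequired reserves = 14% × +$46B = +$6.44B.
Δexcess reserves = Δreserves − Δrequired = +$31B − (+$6.44B) = +$24.56 billion.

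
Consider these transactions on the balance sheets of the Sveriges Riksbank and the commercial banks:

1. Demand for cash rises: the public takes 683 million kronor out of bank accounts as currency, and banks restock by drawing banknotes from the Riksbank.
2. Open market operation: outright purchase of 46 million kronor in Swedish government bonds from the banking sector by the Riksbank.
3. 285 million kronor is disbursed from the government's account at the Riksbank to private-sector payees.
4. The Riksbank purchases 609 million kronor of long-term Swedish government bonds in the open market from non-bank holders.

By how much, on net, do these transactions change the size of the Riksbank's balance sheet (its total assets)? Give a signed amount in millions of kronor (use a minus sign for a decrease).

Riksbank balance sheet:
  Assets:      Securities +655M
  Liabilities: Bank reserves +257M, Currency in circulation +683M, Government deposits −285M
Commercial banking system:
  Assets:      Reserves at CB +257M, Securities −46M
  Liabilities: Checkable deposits +211M
Change in total Riksbank assets = +655 million.

+655 million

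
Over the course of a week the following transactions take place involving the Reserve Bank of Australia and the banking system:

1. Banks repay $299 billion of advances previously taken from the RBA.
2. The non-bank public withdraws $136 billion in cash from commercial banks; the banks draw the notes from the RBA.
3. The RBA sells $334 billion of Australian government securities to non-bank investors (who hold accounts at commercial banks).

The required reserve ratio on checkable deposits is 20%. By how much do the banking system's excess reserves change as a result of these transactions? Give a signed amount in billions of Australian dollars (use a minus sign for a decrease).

-$675 billion

Discount-window repayment $299 billion: reserves −$299B, deposits 0.
Currency withdrawal $136 billion: reserves −$136B, deposits −$136B.
Asset sale (to non-banks) $334 billion: reserves −$334B, deposits −$334B.
Totals: Δreserves = −$769B, Δdeposits = −$470B.
Δrequired reserves = 20% × −$470B = −$94B.
Δexcess reserves = Δreserves − Δrequired = −$769B − (−$94B) = -$675 billion.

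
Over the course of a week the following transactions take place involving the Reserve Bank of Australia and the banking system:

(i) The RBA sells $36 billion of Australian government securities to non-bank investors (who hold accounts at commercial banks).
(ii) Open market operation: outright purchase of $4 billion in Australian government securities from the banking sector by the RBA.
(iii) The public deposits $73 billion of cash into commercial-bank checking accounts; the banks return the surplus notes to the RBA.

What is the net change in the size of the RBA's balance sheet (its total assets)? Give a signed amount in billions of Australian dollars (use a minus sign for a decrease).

Asset sale (to non-banks) $36 billion: an RBA asset is shed → −$36B.
OMO purchase (from banks) $4 billion: an RBA asset is acquired → +$4B.
Currency deposit $73 billion: only the composition of liabilities changes → 0.
Net: −36 + 4 + 0 = -$32 billion.

-$32 billion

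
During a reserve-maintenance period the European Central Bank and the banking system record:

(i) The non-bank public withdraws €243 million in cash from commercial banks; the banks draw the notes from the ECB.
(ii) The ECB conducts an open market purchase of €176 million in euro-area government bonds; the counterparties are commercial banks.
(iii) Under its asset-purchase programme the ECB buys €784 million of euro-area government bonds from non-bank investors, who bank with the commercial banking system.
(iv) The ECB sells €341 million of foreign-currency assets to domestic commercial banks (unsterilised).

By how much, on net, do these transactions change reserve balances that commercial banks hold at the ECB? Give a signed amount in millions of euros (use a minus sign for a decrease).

Currency withdrawal €243 million: banks swap reserves for currency → −€243M.
OMO purchase (from banks) €176 million: the ECB pays by crediting reserve accounts → +€176M.
Asset purchase (from non-banks) €784 million: the ECB pays by crediting reserve accounts → +€784M.
FX sale €341 million: the buying banks pay out of their reserve balances → −€341M.
Net: −243 + 176 + 784 − 341 = +€376 million.

+€376 million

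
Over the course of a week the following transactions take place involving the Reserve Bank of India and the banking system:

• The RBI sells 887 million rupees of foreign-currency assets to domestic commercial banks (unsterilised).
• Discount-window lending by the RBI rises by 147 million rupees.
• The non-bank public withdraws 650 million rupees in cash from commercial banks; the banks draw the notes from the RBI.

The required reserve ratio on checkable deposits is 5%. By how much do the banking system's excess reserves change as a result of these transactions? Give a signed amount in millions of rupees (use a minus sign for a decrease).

FX sale 887 million rupees: reserves −887M, deposits 0.
Discount-window loan 147 million rupees: reserves +147M, deposits 0.
Currency withdrawal 650 million rupees: reserves −650M, deposits −650M.
Totals: Δreserves = −1390M, Δdeposits = −650M.
Δrequired reserves = 5% × −650M = −32.5M.
Δexcess reserves = Δreserves − Δrequired = −1390M − (−32.5M) = -1357.5 million.

-1357.5 million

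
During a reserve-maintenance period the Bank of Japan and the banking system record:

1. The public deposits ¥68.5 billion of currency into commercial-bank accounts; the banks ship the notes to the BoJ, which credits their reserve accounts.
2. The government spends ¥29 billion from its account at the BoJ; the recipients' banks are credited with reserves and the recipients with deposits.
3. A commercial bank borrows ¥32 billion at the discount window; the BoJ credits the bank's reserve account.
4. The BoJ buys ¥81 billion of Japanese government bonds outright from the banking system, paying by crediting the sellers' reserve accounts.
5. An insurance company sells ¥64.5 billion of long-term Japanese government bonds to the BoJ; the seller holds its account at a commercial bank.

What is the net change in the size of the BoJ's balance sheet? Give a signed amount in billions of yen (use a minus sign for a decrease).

BoJ balance sheet:
  Assets:      Securities +¥145.5B, Loans to banks +¥32B
  Liabilities: Bank reserves +¥275B, Currency in circulation −¥68.5B, Government deposits −¥29B
Change in total BoJ assets = +¥177.5 billion.

+¥177.5 billion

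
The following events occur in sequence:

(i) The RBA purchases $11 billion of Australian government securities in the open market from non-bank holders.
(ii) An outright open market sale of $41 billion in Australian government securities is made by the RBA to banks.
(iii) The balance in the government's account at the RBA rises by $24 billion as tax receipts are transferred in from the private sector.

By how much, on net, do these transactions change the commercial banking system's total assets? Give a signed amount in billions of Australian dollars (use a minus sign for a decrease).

RBA balance sheet:
  Assets:      Securities −$30B
  Liabilities: Bank reserves −$54B, Government deposits +$24B
Commercial banking system:
  Assets:      Reserves at CB −$54B, Securities +$41B
  Liabilities: Checkable deposits −$13B
Change in total bank assets = -$13 billion.

-$13 billion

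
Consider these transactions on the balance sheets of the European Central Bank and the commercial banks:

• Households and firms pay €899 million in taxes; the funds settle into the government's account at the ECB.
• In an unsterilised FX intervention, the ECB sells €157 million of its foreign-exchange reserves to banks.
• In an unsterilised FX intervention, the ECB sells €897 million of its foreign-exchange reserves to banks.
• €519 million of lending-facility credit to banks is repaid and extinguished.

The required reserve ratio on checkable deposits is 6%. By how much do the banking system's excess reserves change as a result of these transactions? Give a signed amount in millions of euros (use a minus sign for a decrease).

-€2418.06 million

Government account inflow €899 million: reserves −€899M, deposits −€899M.
FX sale €157 million: reserves −€157M, deposits 0.
FX sale €897 million: reserves −€897M, deposits 0.
Discount-window repayment €519 million: reserves −€519M, deposits 0.
Totals: Δreserves = −€2472M, Δdeposits = −€899M.
Δrequired reserves = 6% × −€899M = −€53.94M.
Δexcess reserves = Δreserves − Δrequired = −€2472M − (−€53.94M) = -€2418.06 million.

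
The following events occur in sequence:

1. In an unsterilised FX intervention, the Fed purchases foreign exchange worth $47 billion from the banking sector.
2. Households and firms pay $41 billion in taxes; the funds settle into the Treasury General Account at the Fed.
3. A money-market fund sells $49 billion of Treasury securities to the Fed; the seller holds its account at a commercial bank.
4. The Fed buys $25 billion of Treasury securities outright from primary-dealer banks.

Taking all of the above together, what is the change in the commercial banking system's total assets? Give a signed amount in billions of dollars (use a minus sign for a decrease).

+$8 billion

FX purchase $47 billion: just an asset swap on bank balance sheets → 0.
Government account inflow $41 billion: bank balance sheets shrink → −$41B.
Asset purchase (from non-banks) $49 billion: bank balance sheets expand → +$49B.
OMO purchase (from banks) $25 billion: just an asset swap on bank balance sheets → 0.
Net: 0 − 41 + 49 + 0 = +$8 billion.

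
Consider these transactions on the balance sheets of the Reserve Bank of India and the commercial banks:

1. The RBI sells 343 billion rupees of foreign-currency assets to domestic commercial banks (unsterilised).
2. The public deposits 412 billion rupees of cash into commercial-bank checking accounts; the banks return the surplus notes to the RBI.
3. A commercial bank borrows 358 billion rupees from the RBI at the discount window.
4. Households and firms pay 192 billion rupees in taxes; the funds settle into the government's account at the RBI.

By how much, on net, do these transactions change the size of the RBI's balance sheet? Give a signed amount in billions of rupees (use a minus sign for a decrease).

FX sale 343 billion rupees: an RBI asset is shed → −343B.
Currency deposit 412 billion rupees: only the composition of liabilities changes → 0.
Discount-window loan 358 billion rupees: an RBI asset is acquired → +358B.
Government account inflow 192 billion rupees: only the composition of liabilities changes → 0.
Net: −343 + 0 + 358 + 0 = +15 billion.

+15 billion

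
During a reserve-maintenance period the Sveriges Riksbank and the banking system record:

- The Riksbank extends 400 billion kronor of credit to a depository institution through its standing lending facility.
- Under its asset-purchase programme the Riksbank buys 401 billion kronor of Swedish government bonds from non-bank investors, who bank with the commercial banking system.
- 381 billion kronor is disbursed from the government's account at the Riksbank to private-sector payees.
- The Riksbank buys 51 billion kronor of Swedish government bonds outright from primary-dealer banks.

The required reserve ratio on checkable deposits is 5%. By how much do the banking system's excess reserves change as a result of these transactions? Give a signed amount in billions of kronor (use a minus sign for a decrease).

+1193.9 billion

Discount-window loan 400 billion kronor: reserves +400B, deposits 0.
Asset purchase (from non-banks) 401 billion kronor: reserves +401B, deposits +401B.
Government spending 381 billion kronor: reserves +381B, deposits +381B.
OMO purchase (from banks) 51 billion kronor: reserves +51B, deposits 0.
Totals: Δreserves = +1233B, Δdeposits = +782B.
Δrequired reserves = 5% × +782B = +39.1B.
Δexcess reserves = Δreserves − Δrequired = +1233B − (+39.1B) = +1193.9 billion.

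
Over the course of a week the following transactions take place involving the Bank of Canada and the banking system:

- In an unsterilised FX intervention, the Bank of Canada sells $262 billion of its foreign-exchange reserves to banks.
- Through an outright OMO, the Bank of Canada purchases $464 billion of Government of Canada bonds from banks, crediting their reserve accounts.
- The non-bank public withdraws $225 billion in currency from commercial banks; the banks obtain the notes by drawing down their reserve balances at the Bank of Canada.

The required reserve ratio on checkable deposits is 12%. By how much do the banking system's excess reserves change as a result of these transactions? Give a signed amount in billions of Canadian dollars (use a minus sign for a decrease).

FX sale $262 billion: reserves −$262B, deposits 0.
OMO purchase (from banks) $464 billion: reserves +$464B, deposits 0.
Currency withdrawal $225 billion: reserves −$225B, deposits −$225B.
Totals: Δreserves = −$23B, Δdeposits = −$225B.
Δrequired reserves = 12% × −$225B = −$27B.
Δexcess reserves = Δreserves − Δrequired = −$23B − (−$27B) = +$4 billion.

+$4 billion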